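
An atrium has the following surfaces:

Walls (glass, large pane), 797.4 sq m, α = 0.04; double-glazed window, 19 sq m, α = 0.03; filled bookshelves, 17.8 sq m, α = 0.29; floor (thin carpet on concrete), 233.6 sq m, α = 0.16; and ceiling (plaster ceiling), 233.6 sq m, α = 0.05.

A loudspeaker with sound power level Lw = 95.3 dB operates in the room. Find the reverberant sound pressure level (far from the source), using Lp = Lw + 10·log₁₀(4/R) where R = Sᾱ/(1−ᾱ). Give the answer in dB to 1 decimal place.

81.6 dB

A = 86.684 sabins; S = 1301.4 sq m.
ᾱ = 86.684/1301.4 = 0.0666; R = Sᾱ/(1−ᾱ) = 86.684/(1−0.0666) = 92.869 sq m.
Lp = 95.3 + 10·log₁₀(4/92.869) = 95.3 + (-13.66) = 81.6 dB.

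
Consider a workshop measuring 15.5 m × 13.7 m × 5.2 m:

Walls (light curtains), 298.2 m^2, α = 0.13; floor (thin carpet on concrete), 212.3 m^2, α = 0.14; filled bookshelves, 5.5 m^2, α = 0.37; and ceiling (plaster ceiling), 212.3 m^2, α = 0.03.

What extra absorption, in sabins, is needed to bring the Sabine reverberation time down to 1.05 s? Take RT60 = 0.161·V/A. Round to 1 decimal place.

Total absorption A₁ = 298.2·0.13 + 212.3·0.14 + 5.5·0.37 + 212.3·0.03
  = 38.766 + 29.722 + 2.035 + 6.369 = 76.892 m^2 sabins.
V = 1104.22 m³. Required absorption A₂ = 0.161 × 1104.22 / 1.05 = 169.314 sabins.
Additional absorption ΔA = 169.314 − 76.892 = 92.4 sabins.

92.4 sabins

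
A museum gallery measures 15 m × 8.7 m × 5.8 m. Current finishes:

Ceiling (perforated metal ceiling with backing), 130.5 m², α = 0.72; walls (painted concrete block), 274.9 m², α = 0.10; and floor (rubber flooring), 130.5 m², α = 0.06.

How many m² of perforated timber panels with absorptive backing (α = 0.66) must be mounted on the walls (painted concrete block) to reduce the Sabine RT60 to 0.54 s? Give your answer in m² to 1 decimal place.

A₁ = Σ Sᵢαᵢ = 130.5*0.72 + 274.9*0.10 + 130.5*0.06 = 129.280 sabins.
Required A₂ = 0.161·756.9/0.54 = 225.668 sabins.
Absorption to add: 225.668 − 129.280 = 96.388 sabins.
Net gain per m²: Δα = 0.66 − 0.10 = 0.56.
Area = ΔA/Δα = 96.388/0.56 = 172.1 m².

172.1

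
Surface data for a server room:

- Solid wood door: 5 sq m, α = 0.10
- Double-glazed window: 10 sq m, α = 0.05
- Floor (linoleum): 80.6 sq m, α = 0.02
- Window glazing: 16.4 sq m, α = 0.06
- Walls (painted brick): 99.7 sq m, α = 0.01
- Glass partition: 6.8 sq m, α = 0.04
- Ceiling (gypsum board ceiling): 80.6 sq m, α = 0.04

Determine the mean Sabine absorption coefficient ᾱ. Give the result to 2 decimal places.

S = Σ Sᵢ = 5 + 10 + 80.6 + 16.4 + 99.7 + 6.8 + 80.6 = 299.1 sq m.
Σ(Sᵢαᵢ) = 5*0.10 + 10*0.05 + 80.6*0.02 + 16.4*0.06 + 99.7*0.01 + 6.8*0.04 + 80.6*0.04 = 8.089.
ᾱ = 8.089 / 299.1 = 0.03.

0.03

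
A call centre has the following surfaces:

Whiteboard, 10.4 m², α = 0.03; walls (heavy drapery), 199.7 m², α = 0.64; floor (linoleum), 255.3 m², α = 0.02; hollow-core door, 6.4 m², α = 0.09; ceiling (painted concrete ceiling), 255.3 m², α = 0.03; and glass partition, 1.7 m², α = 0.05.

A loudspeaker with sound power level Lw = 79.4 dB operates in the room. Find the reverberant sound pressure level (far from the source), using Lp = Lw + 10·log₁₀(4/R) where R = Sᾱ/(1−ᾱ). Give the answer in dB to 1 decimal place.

63.0 dB

Σ(Sᵢαᵢ) = 10.4×0.03 + 199.7×0.64 + 255.3×0.02 + 6.4×0.09 + 255.3×0.03 + 1.7×0.05 = 141.546; total area S = 728.8 m².
ᾱ = 141.546/728.8 = 0.1942; R = Sᾱ/(1−ᾱ) = 141.546/(1−0.1942) = 175.659 m².
Lp = Lw + 10 log₁₀(4/R) = 79.4 -16.43 = 63.0 dB.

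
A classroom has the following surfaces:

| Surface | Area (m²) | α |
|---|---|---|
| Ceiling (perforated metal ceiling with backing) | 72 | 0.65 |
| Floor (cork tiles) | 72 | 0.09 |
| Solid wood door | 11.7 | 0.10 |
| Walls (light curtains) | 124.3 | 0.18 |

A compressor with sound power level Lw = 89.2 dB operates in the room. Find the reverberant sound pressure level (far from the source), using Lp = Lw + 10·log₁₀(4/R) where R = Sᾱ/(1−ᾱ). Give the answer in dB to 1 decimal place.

Σ(Sᵢαᵢ) = 72·0.65 + 72·0.09 + 11.7·0.10 + 124.3·0.18 = 76.824; total area S = 280.0 m².
ᾱ = 0.2744, so room constant R = A/(1−ᾱ) = 105.877 m².
Lp = Lw + 10 log₁₀(4/R) = 89.2 -14.23 = 75.0 dB.

75.0 dB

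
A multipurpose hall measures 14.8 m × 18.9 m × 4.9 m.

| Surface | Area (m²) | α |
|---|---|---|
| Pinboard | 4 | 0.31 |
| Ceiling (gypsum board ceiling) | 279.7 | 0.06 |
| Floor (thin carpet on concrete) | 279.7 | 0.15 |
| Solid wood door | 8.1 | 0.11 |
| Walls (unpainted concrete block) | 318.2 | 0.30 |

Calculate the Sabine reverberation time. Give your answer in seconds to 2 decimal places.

Equivalent absorption area: A = 4×0.31 + 279.7×0.06 + 279.7×0.15 + 8.1×0.11 + 318.2×0.30 = 156.328 m².
Volume V = 14.8 × 18.9 × 4.9 = 1370.628 m³.
T = 0.161 V/A = 0.161·1370.628/156.328 = 1.41 s.

1.41 s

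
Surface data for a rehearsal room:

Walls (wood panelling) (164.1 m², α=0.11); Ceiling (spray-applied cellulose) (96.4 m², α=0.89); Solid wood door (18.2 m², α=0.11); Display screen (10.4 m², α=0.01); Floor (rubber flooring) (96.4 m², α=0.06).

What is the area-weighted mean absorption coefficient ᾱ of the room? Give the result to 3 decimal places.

0.290

S = Σ Sᵢ = 164.1 + 96.4 + 18.2 + 10.4 + 96.4 = 385.5 m².
Σ(Sᵢαᵢ) = 164.1*0.11 + 96.4*0.89 + 18.2*0.11 + 10.4*0.01 + 96.4*0.06 = 111.737.
ᾱ = A/S = 0.290.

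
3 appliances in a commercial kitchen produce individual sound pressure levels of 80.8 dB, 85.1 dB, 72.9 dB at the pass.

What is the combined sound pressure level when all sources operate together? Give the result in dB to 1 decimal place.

86.7 dB

Sum in the linear (power) domain: Σ 10^(Lᵢ/10) = 10^(80.8/10) + 10^(85.1/10) + 10^(72.9/10) = 4.633e+08.
Combined level = 10 log₁₀(4.633e+08) = 86.7 dB.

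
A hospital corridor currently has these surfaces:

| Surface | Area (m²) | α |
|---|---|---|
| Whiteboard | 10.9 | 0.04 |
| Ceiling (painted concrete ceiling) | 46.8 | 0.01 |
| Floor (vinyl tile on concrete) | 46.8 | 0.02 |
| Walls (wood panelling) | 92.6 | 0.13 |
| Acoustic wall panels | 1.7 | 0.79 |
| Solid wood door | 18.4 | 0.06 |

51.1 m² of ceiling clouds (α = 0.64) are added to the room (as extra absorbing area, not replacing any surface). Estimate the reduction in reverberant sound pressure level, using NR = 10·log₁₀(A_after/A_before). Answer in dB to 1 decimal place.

4.8 dB

A_before = Σ Sᵢαᵢ = 10.9·0.04 + 46.8·0.01 + 46.8·0.02 + 92.6·0.13 + 1.7·0.79 + 18.4·0.06 = 16.325 sabins.
Treatment contributes 51.1·0.64 = 32.704 sabins.
New total A_after = 49.029 sabins.
NR = 10·log₁₀(49.029/16.325) = 4.8 dB.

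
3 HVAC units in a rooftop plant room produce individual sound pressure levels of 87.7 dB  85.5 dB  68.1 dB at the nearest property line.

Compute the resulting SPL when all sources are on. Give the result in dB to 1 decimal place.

89.8 dB

Sum in the linear (power) domain: Σ 10^(Lᵢ/10) = 10^(87.7/10) + 10^(85.5/10) + 10^(68.1/10) = 9.501e+08.
L_total = 10·log₁₀(9.501e+08) = 89.8 dB.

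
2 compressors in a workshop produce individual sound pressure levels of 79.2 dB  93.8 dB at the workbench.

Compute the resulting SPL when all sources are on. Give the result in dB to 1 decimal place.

Converting to relative power and adding: 10^(79.2/10) + 10^(93.8/10) = 2.482e+09.
L_total = 10·log₁₀(2.482e+09) = 93.9 dB.

93.9 dB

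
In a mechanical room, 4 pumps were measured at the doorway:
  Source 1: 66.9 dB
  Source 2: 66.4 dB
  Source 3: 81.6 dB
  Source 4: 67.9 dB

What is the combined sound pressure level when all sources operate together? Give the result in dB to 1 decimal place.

82.0 dB

Sum in the linear (power) domain: Σ 10^(Lᵢ/10) = 10^(66.9/10) + 10^(66.4/10) + 10^(81.6/10) + 10^(67.9/10) = 1.6e+08.
Combined level = 10 log₁₀(1.6e+08) = 82.0 dB.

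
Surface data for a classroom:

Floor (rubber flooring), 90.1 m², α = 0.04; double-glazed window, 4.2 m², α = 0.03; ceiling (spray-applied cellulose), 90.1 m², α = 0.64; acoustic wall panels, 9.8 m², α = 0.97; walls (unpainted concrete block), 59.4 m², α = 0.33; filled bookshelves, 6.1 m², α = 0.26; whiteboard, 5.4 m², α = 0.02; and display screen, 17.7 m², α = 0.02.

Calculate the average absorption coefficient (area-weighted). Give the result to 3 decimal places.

S = Σ Sᵢ = 90.1 + 4.2 + 90.1 + 9.8 + 59.4 + 6.1 + 5.4 + 17.7 = 282.8 m².
A = 90.1·0.04 + 4.2·0.03 + 90.1·0.64 + 9.8·0.97 + 59.4·0.33 + 6.1·0.26 + 5.4·0.02 + 17.7·0.02 = 92.550 sabins.
ᾱ = A/S = 0.327.

0.327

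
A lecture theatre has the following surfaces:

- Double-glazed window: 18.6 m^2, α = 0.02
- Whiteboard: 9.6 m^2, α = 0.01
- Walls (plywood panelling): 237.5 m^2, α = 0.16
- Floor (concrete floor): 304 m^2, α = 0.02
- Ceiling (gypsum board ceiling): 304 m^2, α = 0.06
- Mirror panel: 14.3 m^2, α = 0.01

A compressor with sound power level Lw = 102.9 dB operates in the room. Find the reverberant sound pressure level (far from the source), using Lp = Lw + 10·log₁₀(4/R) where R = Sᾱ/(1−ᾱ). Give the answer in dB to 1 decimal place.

Σ(Sᵢαᵢ) = 18.6·0.02 + 9.6·0.01 + 237.5·0.16 + 304·0.02 + 304·0.06 + 14.3·0.01 = 62.931; total area S = 888.0 m^2.
ᾱ = 62.931/888.0 = 0.0709; R = Sᾱ/(1−ᾱ) = 62.931/(1−0.0709) = 67.733 m^2.
Lp = 102.9 + 10·log₁₀(4/67.733) = 102.9 + (-12.29) = 90.6 dB.

90.6 dB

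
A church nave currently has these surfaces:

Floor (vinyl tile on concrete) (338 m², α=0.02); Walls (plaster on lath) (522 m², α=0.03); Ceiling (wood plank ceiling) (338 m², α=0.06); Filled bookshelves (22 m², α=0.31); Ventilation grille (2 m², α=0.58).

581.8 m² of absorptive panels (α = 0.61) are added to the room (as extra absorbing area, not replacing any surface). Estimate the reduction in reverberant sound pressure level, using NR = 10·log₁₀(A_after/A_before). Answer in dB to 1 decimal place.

A_before = Σ Sᵢαᵢ = 338·0.02 + 522·0.03 + 338·0.06 + 22·0.31 + 2·0.58 = 50.680 sabins.
Added absorption = 581.8 × 0.61 = 354.898 sabins.
New total A_after = 405.578 sabins.
Reduction = 10 log₁₀(A_after/A_before) = 10 log₁₀(8.0027) = 9.0 dB.

9.0 dB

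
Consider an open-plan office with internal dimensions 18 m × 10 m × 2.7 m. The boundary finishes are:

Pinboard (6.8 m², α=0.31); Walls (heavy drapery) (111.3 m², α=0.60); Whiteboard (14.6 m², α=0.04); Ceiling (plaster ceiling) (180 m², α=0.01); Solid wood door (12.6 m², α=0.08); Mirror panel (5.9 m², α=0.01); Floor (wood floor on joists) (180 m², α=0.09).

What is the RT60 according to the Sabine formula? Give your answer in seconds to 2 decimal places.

0.88 seconds

Summing Sᵢαᵢ: 2.108 + 66.780 + 0.584 + 1.800 + 1.008 + 0.059 + 16.200 → A = 88.539 sabins.
V = 18·10·2.7 = 486 m³.
RT60 = 0.161 · V / A = 0.161 × 486 / 88.539 = 0.88 s.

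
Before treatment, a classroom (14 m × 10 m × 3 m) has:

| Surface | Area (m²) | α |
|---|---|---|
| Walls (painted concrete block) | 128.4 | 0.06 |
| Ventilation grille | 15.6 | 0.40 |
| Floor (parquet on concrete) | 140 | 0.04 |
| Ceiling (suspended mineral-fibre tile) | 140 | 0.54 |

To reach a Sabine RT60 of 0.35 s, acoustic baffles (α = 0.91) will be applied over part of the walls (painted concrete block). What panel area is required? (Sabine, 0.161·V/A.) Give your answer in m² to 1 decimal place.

115.4

Total absorption A₁ = 128.4*0.06 + 15.6*0.40 + 140*0.04 + 140*0.54
  = 7.704 + 6.240 + 5.600 + 75.600 = 95.144 m² sabins.
Required A₂ = 0.161·420/0.35 = 193.200 sabins.
ΔA needed = 193.200 − 95.144 = 98.056 sabins.
Each m² of panel replacing the walls (painted concrete block) adds (0.91 − 0.06) = 0.85 sabins.
Panel area = 98.056 / 0.85 = 115.4 m².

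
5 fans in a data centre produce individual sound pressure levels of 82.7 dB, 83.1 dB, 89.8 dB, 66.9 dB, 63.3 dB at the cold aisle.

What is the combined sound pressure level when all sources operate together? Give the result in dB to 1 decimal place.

91.3 dB

Sum in the linear (power) domain: Σ 10^(Lᵢ/10) = 10^(82.7/10) + 10^(83.1/10) + 10^(89.8/10) + 10^(66.9/10) + 10^(63.3/10) = 1.352e+09.
Combined level = 10 log₁₀(1.352e+09) = 91.3 dB.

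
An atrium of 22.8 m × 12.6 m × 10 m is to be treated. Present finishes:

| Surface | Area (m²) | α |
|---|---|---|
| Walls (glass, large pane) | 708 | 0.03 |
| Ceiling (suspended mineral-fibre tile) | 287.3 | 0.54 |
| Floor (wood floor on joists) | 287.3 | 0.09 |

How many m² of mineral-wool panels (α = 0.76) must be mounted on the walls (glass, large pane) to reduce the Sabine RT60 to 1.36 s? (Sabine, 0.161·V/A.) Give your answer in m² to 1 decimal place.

188.8

Equivalent absorption area: A₁ = 708×0.03 + 287.3×0.54 + 287.3×0.09 = 202.239 m².
V = 2872.8 m³. Target absorption A₂ = 0.161 × 2872.8 / 1.36 = 340.089 sabins.
Absorption to add: 340.089 − 202.239 = 137.850 sabins.
Each m² of panel replacing the walls (glass, large pane) adds (0.76 − 0.03) = 0.73 sabins.
Area = ΔA/Δα = 137.850/0.73 = 188.8 m².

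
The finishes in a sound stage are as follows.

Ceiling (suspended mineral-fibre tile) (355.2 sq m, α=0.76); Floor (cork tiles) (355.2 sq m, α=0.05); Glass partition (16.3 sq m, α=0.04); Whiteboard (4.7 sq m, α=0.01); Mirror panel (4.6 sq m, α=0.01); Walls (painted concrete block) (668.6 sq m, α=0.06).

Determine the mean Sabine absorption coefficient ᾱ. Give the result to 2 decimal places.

Total surface area S = 1404.6 sq m.
Weighted sum Σ Sα = 328.573.
ᾱ = 328.573 / 1404.6 = 0.23.

0.23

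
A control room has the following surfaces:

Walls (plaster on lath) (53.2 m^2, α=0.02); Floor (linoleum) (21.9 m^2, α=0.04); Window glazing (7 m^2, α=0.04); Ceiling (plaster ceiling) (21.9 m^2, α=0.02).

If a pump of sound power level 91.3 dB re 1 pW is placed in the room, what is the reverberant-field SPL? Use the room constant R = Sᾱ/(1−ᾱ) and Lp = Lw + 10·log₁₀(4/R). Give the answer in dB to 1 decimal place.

93.0 dB

A = 2.658 sabins; S = 104.0 m^2.
ᾱ = 0.0256, so room constant R = A/(1−ᾱ) = 2.728 m^2.
Lp = 91.3 + 10·log₁₀(4/2.728) = 91.3 + (1.66) = 93.0 dB.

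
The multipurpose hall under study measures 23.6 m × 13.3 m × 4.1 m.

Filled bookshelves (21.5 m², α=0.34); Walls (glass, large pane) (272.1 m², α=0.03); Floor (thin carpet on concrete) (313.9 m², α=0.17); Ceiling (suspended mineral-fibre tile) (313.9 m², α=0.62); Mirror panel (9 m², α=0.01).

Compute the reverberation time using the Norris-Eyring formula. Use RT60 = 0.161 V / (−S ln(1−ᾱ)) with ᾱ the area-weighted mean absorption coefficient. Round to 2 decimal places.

0.67 sec

Total surface area S = 21.5 + 272.1 + 313.9 + 313.9 + 9 = 930.4 m².
Σ(Sᵢαᵢ) = 21.5×0.34 + 272.1×0.03 + 313.9×0.17 + 313.9×0.62 + 9×0.01 = 263.544.
ᾱ = 263.544 / 930.4 = 0.2833.
−S·ln(1−ᾱ) = −930.4 × ln(1 − 0.2833) = 309.914.
V = 23.6 × 13.3 × 4.1 = 1286.908 m³.
RT60 = 0.161 × 1286.908 / 309.914 = 0.67 s.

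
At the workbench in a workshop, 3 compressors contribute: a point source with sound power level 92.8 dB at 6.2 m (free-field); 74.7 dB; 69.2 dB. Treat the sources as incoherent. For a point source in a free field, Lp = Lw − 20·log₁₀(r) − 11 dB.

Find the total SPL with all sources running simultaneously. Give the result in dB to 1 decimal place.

Source at 6.2 m: Lp = 92.8 − 20·log₁₀(6.2) − 11 = 66.0 dB.
Converting to relative power and adding: 10^(66.0/10) + 10^(74.7/10) + 10^(69.2/10) = 4.181e+07.
Back to dB: 10·log₁₀ Σ = 76.2 dB.

76.2 dB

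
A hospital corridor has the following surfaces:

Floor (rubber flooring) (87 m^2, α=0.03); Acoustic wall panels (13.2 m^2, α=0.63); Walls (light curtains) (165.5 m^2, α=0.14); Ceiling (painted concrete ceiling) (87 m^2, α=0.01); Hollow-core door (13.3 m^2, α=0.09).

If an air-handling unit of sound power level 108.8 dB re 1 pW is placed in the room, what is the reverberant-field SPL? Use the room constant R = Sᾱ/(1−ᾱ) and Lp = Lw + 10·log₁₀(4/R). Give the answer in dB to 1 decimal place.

Σ(Sᵢαᵢ) = 87×0.03 + 13.2×0.63 + 165.5×0.14 + 87×0.01 + 13.3×0.09 = 36.163; total area S = 366.0 m^2.
ᾱ = 0.0988, so room constant R = A/(1−ᾱ) = 40.128 m^2.
Lp = 108.8 + 10·log₁₀(4/40.128) = 108.8 + (-10.01) = 98.8 dB.

98.8 dB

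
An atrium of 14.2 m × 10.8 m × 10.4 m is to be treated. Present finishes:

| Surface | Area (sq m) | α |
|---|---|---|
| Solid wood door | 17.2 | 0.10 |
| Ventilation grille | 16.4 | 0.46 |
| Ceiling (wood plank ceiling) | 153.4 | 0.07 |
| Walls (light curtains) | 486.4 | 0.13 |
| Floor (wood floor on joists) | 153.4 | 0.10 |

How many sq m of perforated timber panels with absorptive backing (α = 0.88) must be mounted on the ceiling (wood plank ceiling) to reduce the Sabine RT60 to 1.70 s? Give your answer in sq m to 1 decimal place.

64.8

Total absorption A₁ = 17.2·0.10 + 16.4·0.46 + 153.4·0.07 + 486.4·0.13 + 153.4·0.10
  = 1.720 + 7.544 + 10.738 + 63.232 + 15.340 = 98.574 sq m sabins.
Required A₂ = 0.161·1594.944/1.70 = 151.051 sabins.
Absorption to add: 151.051 − 98.574 = 52.477 sabins.
Net gain per sq m: Δα = 0.88 − 0.07 = 0.81.
Panel area = 52.477 / 0.81 = 64.8 sq m.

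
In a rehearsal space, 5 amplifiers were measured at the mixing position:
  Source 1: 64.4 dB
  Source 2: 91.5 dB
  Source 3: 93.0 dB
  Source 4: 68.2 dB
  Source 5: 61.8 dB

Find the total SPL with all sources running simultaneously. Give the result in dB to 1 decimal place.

95.3 dB

Converting to relative power and adding: 10^(64.4/10) + 10^(91.5/10) + 10^(93.0/10) + 10^(68.2/10) + 10^(61.8/10) = 3.419e+09.
Combined level = 10 log₁₀(3.419e+09) = 95.3 dB.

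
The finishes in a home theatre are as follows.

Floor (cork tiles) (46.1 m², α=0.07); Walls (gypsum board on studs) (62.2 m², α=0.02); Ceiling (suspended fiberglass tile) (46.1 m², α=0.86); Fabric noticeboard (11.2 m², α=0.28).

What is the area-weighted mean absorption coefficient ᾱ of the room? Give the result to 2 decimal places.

S = Σ Sᵢ = 46.1 + 62.2 + 46.1 + 11.2 = 165.6 m².
A = 46.1·0.07 + 62.2·0.02 + 46.1·0.86 + 11.2·0.28 = 47.253 sabins.
ᾱ = 47.253 / 165.6 = 0.29.

0.29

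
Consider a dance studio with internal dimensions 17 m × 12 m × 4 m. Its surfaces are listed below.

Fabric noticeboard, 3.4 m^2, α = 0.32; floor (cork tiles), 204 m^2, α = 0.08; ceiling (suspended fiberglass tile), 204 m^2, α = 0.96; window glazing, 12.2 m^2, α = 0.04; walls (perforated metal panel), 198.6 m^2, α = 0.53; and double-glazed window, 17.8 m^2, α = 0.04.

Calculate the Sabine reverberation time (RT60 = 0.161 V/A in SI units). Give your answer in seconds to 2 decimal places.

0.41 sec

Summing Sᵢαᵢ: 1.088 + 16.320 + 195.840 + 0.488 + 105.258 + 0.712 → A = 319.706 sabins.
Room volume: 816 m³.
Sabine: RT60 = 0.161 × 816 / 319.706 = 0.41 s.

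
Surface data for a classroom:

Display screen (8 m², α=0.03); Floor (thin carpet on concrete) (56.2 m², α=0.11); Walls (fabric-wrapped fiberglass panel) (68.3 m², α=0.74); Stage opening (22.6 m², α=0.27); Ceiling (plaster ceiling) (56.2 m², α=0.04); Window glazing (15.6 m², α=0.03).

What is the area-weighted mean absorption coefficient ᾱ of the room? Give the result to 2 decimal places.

0.29

S = Σ Sᵢ = 8 + 56.2 + 68.3 + 22.6 + 56.2 + 15.6 = 226.9 m².
Σ(Sᵢαᵢ) = 8·0.03 + 56.2·0.11 + 68.3·0.74 + 22.6·0.27 + 56.2·0.04 + 15.6·0.03 = 65.782.
ᾱ = A/S = 0.29.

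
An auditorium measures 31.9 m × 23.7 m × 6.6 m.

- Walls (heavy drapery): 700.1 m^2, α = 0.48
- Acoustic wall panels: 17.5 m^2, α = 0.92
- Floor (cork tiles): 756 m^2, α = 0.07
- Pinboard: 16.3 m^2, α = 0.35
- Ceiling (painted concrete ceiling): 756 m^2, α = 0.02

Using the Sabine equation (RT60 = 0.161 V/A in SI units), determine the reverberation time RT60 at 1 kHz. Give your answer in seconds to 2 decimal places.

Total absorption A = 700.1×0.48 + 17.5×0.92 + 756×0.07 + 16.3×0.35 + 756×0.02
  = 336.048 + 16.100 + 52.920 + 5.705 + 15.120 = 425.893 m^2 sabins.
Volume V = 31.9 × 23.7 × 6.6 = 4989.798 m³.
T = 0.161 V/A = 0.161·4989.798/425.893 = 1.89 s.

1.89 sec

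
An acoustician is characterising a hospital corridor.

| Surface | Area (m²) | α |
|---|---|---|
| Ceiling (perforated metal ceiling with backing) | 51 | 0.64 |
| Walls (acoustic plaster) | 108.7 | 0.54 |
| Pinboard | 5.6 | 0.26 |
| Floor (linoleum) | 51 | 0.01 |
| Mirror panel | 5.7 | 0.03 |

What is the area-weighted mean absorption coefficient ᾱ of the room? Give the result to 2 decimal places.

Total surface area S = 222.0 m².
Σ(Sᵢαᵢ) = 51·0.64 + 108.7·0.54 + 5.6·0.26 + 51·0.01 + 5.7·0.03 = 93.475.
ᾱ = 93.475 / 222.0 = 0.42.

0.42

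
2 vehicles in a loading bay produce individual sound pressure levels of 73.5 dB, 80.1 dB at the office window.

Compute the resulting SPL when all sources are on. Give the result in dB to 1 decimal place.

81.0 dB

Σ 10^(Lᵢ/10) = 1.247e+08.
Back to dB: 10·log₁₀ Σ = 81.0 dB.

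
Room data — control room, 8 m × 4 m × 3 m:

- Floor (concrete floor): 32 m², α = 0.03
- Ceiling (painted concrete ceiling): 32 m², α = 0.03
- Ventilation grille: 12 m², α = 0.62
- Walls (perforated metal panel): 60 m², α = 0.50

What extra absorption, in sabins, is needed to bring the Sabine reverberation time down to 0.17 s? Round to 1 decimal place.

51.6 sabins

A₁ = Σ Sᵢαᵢ = 32*0.03 + 32*0.03 + 12*0.62 + 60*0.50 = 39.360 sabins.
Target A₂ = 0.161·96/0.17 = 90.918 sabins (V = 96 m³).
Shortfall: 90.918 − 39.360 = 51.6 sabins.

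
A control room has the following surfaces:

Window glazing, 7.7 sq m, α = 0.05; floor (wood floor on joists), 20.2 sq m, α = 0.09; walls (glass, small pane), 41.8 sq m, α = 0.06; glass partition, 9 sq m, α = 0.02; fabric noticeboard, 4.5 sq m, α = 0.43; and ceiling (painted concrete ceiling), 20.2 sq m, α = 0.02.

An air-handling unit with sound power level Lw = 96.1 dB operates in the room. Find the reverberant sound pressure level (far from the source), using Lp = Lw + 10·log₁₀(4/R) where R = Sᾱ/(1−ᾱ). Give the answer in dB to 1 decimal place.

A = 7.230 sabins; S = 103.4 sq m.
ᾱ = 0.0699, so room constant R = A/(1−ᾱ) = 7.773 sq m.
Lp = Lw + 10 log₁₀(4/R) = 96.1 -2.89 = 93.2 dB.

93.2 dB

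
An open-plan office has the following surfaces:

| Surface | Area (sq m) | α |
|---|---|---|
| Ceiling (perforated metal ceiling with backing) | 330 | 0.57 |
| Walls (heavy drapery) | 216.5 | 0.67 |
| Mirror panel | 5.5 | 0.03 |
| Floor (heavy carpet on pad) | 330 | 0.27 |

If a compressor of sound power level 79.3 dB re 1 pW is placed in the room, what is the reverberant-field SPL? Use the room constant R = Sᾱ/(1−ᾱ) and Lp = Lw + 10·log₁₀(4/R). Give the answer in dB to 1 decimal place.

A = 422.420 sabins; S = 882.0 sq m.
ᾱ = 0.4789, so room constant R = A/(1−ᾱ) = 810.631 sq m.
Lp = Lw + 10 log₁₀(4/R) = 79.3 -23.07 = 56.2 dB.

56.2 dB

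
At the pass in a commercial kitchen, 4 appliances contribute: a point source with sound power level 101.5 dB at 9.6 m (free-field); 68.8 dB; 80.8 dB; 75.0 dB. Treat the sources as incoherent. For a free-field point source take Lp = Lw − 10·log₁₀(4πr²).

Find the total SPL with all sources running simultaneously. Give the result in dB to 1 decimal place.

Source at 9.6 m: Lp = 101.5 − 10·log₁₀(4π·9.6²) = 101.5 − 10·log₁₀(1158.117) = 70.9 dB.
Σ 10^(Lᵢ/10) = 1.717e+08.
Back to dB: 10·log₁₀ Σ = 82.3 dB.

82.3 dB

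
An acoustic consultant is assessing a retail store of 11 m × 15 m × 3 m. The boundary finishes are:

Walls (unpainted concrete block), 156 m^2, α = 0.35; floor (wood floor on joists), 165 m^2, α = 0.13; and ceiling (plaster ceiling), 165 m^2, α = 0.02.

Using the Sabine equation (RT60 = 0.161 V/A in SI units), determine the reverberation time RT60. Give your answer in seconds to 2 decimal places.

1.00 s

A = Σ Sᵢαᵢ = 156*0.35 + 165*0.13 + 165*0.02 = 79.350 sabins.
Volume V = 11 × 15 × 3 = 495 m³.
T = 0.161 V/A = 0.161·495/79.350 = 1.00 s.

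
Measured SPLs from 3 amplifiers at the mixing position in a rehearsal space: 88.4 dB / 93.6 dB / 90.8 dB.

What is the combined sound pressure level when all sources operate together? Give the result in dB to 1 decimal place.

Sum in the linear (power) domain: Σ 10^(Lᵢ/10) = 10^(88.4/10) + 10^(93.6/10) + 10^(90.8/10) = 4.185e+09.
Back to dB: 10·log₁₀ Σ = 96.2 dB.

96.2 dB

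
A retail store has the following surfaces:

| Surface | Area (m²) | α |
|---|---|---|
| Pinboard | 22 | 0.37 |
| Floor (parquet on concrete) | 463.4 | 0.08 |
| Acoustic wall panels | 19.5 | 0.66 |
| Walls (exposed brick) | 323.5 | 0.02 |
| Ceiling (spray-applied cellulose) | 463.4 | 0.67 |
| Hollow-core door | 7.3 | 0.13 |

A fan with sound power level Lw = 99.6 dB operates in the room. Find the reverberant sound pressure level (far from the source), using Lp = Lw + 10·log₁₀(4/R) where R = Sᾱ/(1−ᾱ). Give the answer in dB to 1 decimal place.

Σ(Sᵢαᵢ) = 22×0.37 + 463.4×0.08 + 19.5×0.66 + 323.5×0.02 + 463.4×0.67 + 7.3×0.13 = 375.979; total area S = 1299.1 m².
ᾱ = 375.979/1299.1 = 0.2894; R = Sᾱ/(1−ᾱ) = 375.979/(1−0.2894) = 529.101 m².
Lp = 99.6 + 10·log₁₀(4/529.101) = 99.6 + (-21.21) = 78.4 dB.

78.4 dB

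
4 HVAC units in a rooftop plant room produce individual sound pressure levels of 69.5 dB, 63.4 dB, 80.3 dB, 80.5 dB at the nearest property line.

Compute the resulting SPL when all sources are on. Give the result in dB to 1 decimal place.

Converting to relative power and adding: 10^(69.5/10) + 10^(63.4/10) + 10^(80.3/10) + 10^(80.5/10) = 2.305e+08.
Back to dB: 10·log₁₀ Σ = 83.6 dB.

83.6 dB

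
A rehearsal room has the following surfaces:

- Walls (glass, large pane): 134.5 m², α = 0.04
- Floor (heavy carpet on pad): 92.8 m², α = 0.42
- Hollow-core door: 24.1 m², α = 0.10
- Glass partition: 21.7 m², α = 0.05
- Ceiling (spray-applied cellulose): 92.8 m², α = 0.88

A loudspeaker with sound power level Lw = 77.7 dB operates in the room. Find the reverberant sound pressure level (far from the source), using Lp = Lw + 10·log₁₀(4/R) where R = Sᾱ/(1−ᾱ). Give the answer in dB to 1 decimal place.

A = 129.515 sabins; S = 365.9 m².
ᾱ = 129.515/365.9 = 0.3540; R = Sᾱ/(1−ᾱ) = 129.515/(1−0.3540) = 200.488 m².
Lp = Lw + 10 log₁₀(4/R) = 77.7 -17.00 = 60.7 dB.

60.7 dB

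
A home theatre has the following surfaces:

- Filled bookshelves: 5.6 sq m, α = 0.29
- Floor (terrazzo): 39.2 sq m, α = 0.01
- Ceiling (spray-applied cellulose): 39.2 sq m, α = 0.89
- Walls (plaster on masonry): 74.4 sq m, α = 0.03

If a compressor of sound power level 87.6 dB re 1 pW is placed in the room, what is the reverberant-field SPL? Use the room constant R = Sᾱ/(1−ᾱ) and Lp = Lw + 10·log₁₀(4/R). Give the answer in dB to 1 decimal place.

Σ(Sᵢαᵢ) = 5.6×0.29 + 39.2×0.01 + 39.2×0.89 + 74.4×0.03 = 39.136; total area S = 158.4 sq m.
ᾱ = 39.136/158.4 = 0.2471; R = Sᾱ/(1−ᾱ) = 39.136/(1−0.2471) = 51.980 sq m.
Lp = Lw + 10 log₁₀(4/R) = 87.6 -11.14 = 76.5 dB.

76.5 dB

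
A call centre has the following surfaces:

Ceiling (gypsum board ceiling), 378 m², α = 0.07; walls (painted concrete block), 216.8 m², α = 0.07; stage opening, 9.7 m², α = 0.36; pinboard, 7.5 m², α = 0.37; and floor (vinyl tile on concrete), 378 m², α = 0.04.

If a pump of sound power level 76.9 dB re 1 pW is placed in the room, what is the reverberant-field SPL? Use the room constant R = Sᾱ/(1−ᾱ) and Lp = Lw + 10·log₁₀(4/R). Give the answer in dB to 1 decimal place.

64.6 dB

Σ(Sᵢαᵢ) = 378×0.07 + 216.8×0.07 + 9.7×0.36 + 7.5×0.37 + 378×0.04 = 63.023; total area S = 990.0 m².
ᾱ = 0.0637, so room constant R = A/(1−ᾱ) = 67.311 m².
Lp = Lw + 10 log₁₀(4/R) = 76.9 -12.26 = 64.6 dB.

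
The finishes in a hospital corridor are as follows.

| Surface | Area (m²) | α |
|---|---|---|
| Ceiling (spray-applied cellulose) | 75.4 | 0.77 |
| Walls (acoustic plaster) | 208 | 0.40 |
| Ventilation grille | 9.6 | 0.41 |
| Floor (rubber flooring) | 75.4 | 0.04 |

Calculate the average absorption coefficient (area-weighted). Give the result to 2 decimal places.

S = Σ Sᵢ = 75.4 + 208 + 9.6 + 75.4 = 368.4 m².
Weighted sum Σ Sα = 148.210.
ᾱ = A/S = 0.40.

0.40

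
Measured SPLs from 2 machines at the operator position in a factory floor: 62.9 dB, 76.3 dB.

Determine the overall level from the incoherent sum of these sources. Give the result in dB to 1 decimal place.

76.5 dB

Sum in the linear (power) domain: Σ 10^(Lᵢ/10) = 10^(62.9/10) + 10^(76.3/10) = 4.461e+07.
Combined level = 10 log₁₀(4.461e+07) = 76.5 dB.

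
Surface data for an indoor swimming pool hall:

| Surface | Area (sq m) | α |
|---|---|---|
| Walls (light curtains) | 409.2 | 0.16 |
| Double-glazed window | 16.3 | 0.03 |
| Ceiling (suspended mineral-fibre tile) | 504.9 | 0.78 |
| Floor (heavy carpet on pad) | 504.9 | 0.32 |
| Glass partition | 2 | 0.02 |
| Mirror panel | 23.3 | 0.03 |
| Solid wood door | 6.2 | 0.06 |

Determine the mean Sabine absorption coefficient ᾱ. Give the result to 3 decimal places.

Total surface area S = 1466.8 sq m.
A = 409.2·0.16 + 16.3·0.03 + 504.9·0.78 + 504.9·0.32 + 2·0.02 + 23.3·0.03 + 6.2·0.06 = 622.462 sabins.
ᾱ = A/S = 0.424.

0.424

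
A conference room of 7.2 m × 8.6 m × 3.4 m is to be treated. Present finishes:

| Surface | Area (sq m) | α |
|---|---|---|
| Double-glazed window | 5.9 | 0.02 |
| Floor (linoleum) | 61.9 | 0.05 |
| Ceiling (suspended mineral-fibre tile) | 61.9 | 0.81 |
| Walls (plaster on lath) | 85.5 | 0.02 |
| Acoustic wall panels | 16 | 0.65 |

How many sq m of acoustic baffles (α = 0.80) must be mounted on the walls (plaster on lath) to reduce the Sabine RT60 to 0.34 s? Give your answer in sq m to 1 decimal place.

A₁ = Σ Sᵢαᵢ = 5.9·0.02 + 61.9·0.05 + 61.9·0.81 + 85.5·0.02 + 16·0.65 = 65.462 sabins.
V = 210.528 m³. Target absorption A₂ = 0.161 × 210.528 / 0.34 = 99.691 sabins.
Absorption to add: 99.691 − 65.462 = 34.229 sabins.
Each sq m of panel replacing the walls (plaster on lath) adds (0.80 − 0.02) = 0.78 sabins.
Area = ΔA/Δα = 34.229/0.78 = 43.9 sq m.

43.9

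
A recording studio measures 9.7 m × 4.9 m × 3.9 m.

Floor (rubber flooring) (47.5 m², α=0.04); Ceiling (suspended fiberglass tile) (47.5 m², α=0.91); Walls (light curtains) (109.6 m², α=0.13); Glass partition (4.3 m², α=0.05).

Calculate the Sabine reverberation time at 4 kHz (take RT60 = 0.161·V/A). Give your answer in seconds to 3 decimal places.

A = Σ Sᵢαᵢ = 47.5×0.04 + 47.5×0.91 + 109.6×0.13 + 4.3×0.05 = 59.588 sabins.
Volume V = 9.7 × 4.9 × 3.9 = 185.367 m³.
Sabine: RT60 = 0.161 × 185.367 / 59.588 = 0.501 s.

0.501 s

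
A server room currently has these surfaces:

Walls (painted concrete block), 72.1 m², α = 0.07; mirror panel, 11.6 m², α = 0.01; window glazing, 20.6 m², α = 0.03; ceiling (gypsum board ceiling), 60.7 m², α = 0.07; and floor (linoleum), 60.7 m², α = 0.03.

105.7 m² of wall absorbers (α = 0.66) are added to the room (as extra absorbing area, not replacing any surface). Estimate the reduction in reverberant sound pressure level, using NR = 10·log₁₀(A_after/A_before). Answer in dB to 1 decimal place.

8.4 dB

Equivalent absorption area: A_before = 72.1×0.07 + 11.6×0.01 + 20.6×0.03 + 60.7×0.07 + 60.7×0.03 = 11.851 m².
Added absorption = 105.7 × 0.66 = 69.762 sabins.
New total A_after = 81.613 sabins.
NR = 10·log₁₀(81.613/11.851) = 8.4 dB.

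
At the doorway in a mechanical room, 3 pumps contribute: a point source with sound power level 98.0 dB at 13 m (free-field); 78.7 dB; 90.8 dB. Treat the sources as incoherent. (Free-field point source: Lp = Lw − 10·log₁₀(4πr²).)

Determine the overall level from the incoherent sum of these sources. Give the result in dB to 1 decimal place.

91.1 dB

Source at 13 m: Lp = 98.0 − 10·log₁₀(4π·13²) = 98.0 − 10·log₁₀(2123.717) = 64.7 dB.
Σ 10^(Lᵢ/10) = 1.279e+09.
Combined level = 10 log₁₀(1.279e+09) = 91.1 dB.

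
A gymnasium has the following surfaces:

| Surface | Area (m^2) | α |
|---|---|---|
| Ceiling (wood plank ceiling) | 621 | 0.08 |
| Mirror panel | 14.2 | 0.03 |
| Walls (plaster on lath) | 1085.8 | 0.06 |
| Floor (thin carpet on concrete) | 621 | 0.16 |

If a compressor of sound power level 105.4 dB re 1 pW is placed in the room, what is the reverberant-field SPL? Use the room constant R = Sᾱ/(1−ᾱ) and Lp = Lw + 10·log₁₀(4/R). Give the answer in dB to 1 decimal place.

87.7 dB

Σ(Sᵢαᵢ) = 621·0.08 + 14.2·0.03 + 1085.8·0.06 + 621·0.16 = 214.614; total area S = 2342.0 m^2.
ᾱ = 0.0916, so room constant R = A/(1−ᾱ) = 236.255 m^2.
Lp = Lw + 10 log₁₀(4/R) = 105.4 -17.71 = 87.7 dB.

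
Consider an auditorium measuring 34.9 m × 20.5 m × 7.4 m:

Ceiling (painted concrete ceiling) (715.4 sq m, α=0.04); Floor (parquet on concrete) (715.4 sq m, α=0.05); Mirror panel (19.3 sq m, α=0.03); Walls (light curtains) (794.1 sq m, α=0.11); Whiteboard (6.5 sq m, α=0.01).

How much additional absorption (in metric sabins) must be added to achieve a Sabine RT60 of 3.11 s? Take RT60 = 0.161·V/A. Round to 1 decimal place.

Equivalent absorption area: A₁ = 715.4·0.04 + 715.4·0.05 + 19.3·0.03 + 794.1·0.11 + 6.5·0.01 = 152.381 sq m.
Target A₂ = 0.161·5294.33/3.11 = 274.079 sabins (V = 5294.33 m³).
ΔA = A₂ − A₁ = 274.079 − 152.381 = 121.7 sabins.

121.7 sabins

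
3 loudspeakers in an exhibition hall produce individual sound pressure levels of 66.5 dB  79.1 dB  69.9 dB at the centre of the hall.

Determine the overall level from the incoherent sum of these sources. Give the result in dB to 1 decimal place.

Σ 10^(Lᵢ/10) = 9.552e+07.
Back to dB: 10·log₁₀ Σ = 79.8 dB.

79.8 dB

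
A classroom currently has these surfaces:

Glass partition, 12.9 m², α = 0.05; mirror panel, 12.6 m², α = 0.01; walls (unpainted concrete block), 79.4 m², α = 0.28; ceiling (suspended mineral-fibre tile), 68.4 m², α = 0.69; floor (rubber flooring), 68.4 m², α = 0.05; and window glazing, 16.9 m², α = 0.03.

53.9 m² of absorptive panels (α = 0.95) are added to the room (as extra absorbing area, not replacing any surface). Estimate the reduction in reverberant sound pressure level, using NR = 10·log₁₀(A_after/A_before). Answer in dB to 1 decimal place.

2.3 dB

Total absorption A_before = 12.9*0.05 + 12.6*0.01 + 79.4*0.28 + 68.4*0.69 + 68.4*0.05 + 16.9*0.03
  = 0.645 + 0.126 + 22.232 + 47.196 + 3.420 + 0.507 = 74.126 m² sabins.
Treatment contributes 53.9·0.95 = 51.205 sabins.
A_after = 74.126 + 51.205 = 125.331 sabins.
NR = 10·log₁₀(125.331/74.126) = 2.3 dB.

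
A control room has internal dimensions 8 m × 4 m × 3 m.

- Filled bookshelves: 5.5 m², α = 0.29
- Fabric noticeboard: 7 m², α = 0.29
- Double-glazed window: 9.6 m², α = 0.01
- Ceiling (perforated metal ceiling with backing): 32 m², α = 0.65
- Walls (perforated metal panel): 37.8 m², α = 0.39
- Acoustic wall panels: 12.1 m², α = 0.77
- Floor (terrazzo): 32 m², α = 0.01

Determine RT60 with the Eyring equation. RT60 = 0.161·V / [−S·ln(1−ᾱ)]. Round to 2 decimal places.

0.26 s

S = Σ Sᵢ = 136.0 m².
Absorption A = 5.5×0.29 + 7×0.29 + 9.6×0.01 + 32×0.65 + 37.8×0.39 + 12.1×0.77 + 32×0.01 = 48.900 sabins.
ᾱ = 48.900 / 136.0 = 0.3596.
Eyring denominator: −S ln(1−ᾱ) = 60.610.
V = 8 × 4 × 3 = 96 m³.
T = 0.161·V/[−S·ln(1−ᾱ)] = 0.161·96/60.610 = 0.26 s.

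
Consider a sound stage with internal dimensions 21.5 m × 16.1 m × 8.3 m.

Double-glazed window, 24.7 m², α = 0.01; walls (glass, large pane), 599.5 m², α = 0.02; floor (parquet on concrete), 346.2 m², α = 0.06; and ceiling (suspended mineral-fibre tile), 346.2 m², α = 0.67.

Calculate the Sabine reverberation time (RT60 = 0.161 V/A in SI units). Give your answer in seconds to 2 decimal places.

1.75 seconds

Summing Sᵢαᵢ: 0.247 + 11.990 + 20.772 + 231.954 → A = 264.963 sabins.
Room volume: 2873.045 m³.
RT60 = 0.161 · V / A = 0.161 × 2873.045 / 264.963 = 1.75 s.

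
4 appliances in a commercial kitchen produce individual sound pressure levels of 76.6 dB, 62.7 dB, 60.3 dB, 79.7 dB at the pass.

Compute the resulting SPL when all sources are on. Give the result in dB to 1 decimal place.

81.5 dB

Sum in the linear (power) domain: Σ 10^(Lᵢ/10) = 10^(76.6/10) + 10^(62.7/10) + 10^(60.3/10) + 10^(79.7/10) = 1.42e+08.
L_total = 10·log₁₀(1.42e+08) = 81.5 dB.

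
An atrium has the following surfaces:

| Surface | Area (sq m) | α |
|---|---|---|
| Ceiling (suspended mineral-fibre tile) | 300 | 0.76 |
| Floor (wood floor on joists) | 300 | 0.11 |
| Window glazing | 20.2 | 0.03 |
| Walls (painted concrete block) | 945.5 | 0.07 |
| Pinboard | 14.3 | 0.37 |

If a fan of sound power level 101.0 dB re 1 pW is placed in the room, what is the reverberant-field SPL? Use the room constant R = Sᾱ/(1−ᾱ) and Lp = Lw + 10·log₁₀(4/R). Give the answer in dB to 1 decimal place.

80.8 dB

A = 333.082 sabins; S = 1580.0 sq m.
ᾱ = 0.2108, so room constant R = A/(1−ᾱ) = 422.050 sq m.
Lp = Lw + 10 log₁₀(4/R) = 101.0 -20.23 = 80.8 dB.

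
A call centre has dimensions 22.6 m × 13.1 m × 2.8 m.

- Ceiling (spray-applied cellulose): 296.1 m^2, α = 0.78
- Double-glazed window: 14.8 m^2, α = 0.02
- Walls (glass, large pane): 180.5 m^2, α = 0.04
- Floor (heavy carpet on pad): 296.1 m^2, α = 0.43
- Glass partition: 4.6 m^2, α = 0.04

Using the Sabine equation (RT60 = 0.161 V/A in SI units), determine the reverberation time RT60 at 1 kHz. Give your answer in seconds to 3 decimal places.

0.365 sec

A = Σ Sᵢαᵢ = 296.1×0.78 + 14.8×0.02 + 180.5×0.04 + 296.1×0.43 + 4.6×0.04 = 365.981 sabins.
Room volume: 828.968 m³.
T = 0.161 V/A = 0.161·828.968/365.981 = 0.365 s.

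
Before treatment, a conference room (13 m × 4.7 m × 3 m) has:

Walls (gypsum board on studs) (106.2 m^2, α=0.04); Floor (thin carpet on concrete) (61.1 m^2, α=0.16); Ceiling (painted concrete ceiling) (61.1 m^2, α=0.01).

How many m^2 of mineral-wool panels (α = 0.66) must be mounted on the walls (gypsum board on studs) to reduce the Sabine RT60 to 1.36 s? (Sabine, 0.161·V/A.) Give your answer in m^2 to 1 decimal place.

11.4

Total absorption A₁ = 106.2×0.04 + 61.1×0.16 + 61.1×0.01
  = 4.248 + 9.776 + 0.611 = 14.635 m^2 sabins.
V = 183.3 m³. Target absorption A₂ = 0.161 × 183.3 / 1.36 = 21.699 sabins.
Absorption to add: 21.699 − 14.635 = 7.064 sabins.
Each m^2 of panel replacing the walls (gypsum board on studs) adds (0.66 − 0.04) = 0.62 sabins.
Area = ΔA/Δα = 7.064/0.62 = 11.4 m^2.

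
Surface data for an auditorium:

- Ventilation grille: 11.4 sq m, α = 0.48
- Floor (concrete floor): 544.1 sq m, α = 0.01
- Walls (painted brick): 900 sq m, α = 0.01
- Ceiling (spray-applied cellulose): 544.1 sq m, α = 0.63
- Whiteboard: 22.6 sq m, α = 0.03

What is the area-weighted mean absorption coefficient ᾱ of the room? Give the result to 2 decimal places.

Total surface area S = 2022.2 sq m.
Σ(Sᵢαᵢ) = 11.4*0.48 + 544.1*0.01 + 900*0.01 + 544.1*0.63 + 22.6*0.03 = 363.374.
ᾱ = 363.374 / 2022.2 = 0.18.

0.18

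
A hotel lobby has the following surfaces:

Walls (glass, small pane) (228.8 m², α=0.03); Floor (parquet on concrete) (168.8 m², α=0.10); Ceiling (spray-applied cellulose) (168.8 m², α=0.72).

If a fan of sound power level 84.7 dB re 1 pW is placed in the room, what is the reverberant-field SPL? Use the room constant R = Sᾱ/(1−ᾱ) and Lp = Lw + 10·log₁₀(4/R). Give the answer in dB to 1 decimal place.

Σ(Sᵢαᵢ) = 228.8·0.03 + 168.8·0.10 + 168.8·0.72 = 145.280; total area S = 566.4 m².
ᾱ = 0.2565, so room constant R = A/(1−ᾱ) = 195.400 m².
Lp = Lw + 10 log₁₀(4/R) = 84.7 -16.89 = 67.8 dB.

67.8 dB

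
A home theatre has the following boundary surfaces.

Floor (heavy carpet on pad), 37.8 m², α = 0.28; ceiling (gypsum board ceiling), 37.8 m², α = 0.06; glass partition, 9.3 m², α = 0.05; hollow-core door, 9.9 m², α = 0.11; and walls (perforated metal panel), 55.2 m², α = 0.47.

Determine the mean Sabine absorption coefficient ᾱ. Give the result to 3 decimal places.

S = Σ Sᵢ = 37.8 + 37.8 + 9.3 + 9.9 + 55.2 = 150.0 m².
Weighted sum Σ Sα = 40.350.
ᾱ = A/S = 0.269.

0.269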